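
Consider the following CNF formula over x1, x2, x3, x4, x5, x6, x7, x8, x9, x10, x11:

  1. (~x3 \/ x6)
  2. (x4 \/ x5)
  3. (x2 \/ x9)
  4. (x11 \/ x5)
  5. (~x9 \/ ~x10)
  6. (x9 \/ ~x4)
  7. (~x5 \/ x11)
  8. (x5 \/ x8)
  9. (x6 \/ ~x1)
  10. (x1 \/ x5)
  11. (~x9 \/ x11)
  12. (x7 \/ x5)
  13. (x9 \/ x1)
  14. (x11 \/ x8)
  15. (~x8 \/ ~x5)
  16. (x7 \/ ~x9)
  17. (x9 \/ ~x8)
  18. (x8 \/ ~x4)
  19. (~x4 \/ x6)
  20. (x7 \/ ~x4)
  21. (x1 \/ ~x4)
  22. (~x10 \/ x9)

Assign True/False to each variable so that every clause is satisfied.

x1=True, x2=True, x3=True, x4=True, x5=False, x6=True, x7=True, x8=True, x9=True, x10=False, x11=True

Pure literal: x2 appears only positively; assign x2 = True.
x6 occurs only positively in the remaining clauses — set x6 = True.
Set x1 = True and propagate.
Set x4 = True and propagate.
  then x9 is forced to True.
  then x10 is forced to False.
  then x11 is forced to True.
  then x7 is forced to True.
  then x8 is forced to True.
  then x5 is forced to False.
x3 is now unconstrained; take x3 = True.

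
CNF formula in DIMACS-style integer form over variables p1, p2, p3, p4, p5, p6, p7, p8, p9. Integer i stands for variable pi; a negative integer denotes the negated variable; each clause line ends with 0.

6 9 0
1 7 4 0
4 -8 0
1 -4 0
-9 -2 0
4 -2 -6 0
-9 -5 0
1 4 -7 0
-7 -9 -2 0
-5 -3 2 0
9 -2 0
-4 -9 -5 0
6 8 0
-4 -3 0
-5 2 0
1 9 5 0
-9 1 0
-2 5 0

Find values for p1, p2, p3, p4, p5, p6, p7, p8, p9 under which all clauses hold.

p1=T, p2=F, p3=T, p4=F, p5=F, p6=T, p7=T, p8=F, p9=T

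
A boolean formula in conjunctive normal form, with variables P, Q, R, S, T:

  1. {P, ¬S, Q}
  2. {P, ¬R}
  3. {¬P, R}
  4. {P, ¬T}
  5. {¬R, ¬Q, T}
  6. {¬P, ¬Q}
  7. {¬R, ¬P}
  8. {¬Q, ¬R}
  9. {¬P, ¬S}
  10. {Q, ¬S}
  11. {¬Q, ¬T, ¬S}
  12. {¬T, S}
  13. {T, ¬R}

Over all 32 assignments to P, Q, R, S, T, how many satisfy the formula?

3

Satisfying assignments:
  P=F Q=F R=F S=F T=F
  P=F Q=T R=F S=F T=F
  P=F Q=T R=F S=T T=F
That's 3 in total.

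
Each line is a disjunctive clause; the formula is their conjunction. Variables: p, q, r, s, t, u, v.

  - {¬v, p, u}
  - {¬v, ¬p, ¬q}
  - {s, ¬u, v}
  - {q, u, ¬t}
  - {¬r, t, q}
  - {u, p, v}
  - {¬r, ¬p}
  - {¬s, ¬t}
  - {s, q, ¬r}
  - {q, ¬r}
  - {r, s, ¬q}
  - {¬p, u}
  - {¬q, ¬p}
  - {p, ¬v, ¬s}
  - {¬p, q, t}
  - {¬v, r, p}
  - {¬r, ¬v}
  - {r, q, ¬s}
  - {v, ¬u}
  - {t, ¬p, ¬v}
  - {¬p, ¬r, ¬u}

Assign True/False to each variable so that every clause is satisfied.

p = True  q = False  r = False  s = False  t = True  u = True  v = True

Check each clause:
  1. {p, ¬v, u} — p is true.
  2. {¬p, ¬v, ¬q} — ¬q is true.
  3. {s, v, ¬u} — v is true.
  4. {q, ¬t, u} — u is true.
  5. {¬r, t, q} — ¬r is true.
  6. {u, v, p} — p is true.
  7. {¬r, ¬p} — ¬r is true.
  8. {¬s, ¬t} — ¬s is true.
  9. {¬r, s, q} — ¬r is true.
  10. {q, ¬r} — ¬r is true.
  11. {¬q, s, r} — ¬q is true.
  12. {u, ¬p} — u is true.
  13. {¬p, ¬q} — ¬q is true.
  14. {¬s, p, ¬v} — ¬s is true.
  15. {¬p, t, q} — t is true.
  16. {¬v, p, r} — p is true.
  17. {¬v, ¬r} — ¬r is true.
  18. {¬s, q, r} — ¬s is true.
  19. {¬u, v} — v is true.
  20. {t, ¬p, ¬v} — t is true.
  21. {¬u, ¬p, ¬r} — ¬r is true.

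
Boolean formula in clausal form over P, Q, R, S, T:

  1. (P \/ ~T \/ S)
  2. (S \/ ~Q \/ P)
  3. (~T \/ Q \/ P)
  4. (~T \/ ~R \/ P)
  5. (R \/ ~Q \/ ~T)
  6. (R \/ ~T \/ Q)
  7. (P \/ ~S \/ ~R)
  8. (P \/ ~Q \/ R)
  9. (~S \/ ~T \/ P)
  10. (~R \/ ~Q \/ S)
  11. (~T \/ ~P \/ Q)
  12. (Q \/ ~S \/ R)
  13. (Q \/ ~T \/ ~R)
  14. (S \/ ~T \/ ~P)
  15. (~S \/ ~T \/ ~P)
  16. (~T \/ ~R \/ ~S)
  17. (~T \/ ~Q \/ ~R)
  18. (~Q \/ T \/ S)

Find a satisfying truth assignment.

P = T, Q = F, R = T, S = F, T = F

Check each clause:
  1. (P \/ ~T \/ S) — P is true.
  2. (S \/ P \/ ~Q) — P is true.
  3. (P \/ ~T \/ Q) — P is true.
  4. (~R \/ ~T \/ P) — P is true.
  5. (R \/ ~T \/ ~Q) — R is true.
  6. (~T \/ Q \/ R) — R is true.
  7. (~S \/ P \/ ~R) — P is true.
  8. (P \/ R \/ ~Q) — P is true.
  9. (~S \/ ~T \/ P) — P is true.
  10. (~Q \/ ~R \/ S) — ~Q is true.
  11. (Q \/ ~T \/ ~P) — ~T is true.
  12. (Q \/ R \/ ~S) — R is true.
  13. (~R \/ Q \/ ~T) — ~T is true.
  14. (S \/ ~P \/ ~T) — ~T is true.
  15. (~P \/ ~S \/ ~T) — ~T is true.
  16. (~R \/ ~T \/ ~S) — ~T is true.
  17. (~Q \/ ~T \/ ~R) — ~T is true.
  18. (~Q \/ S \/ T) — ~Q is true.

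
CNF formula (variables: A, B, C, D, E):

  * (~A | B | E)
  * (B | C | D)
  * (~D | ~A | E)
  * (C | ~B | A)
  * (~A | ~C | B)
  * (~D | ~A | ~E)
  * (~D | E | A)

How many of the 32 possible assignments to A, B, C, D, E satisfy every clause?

11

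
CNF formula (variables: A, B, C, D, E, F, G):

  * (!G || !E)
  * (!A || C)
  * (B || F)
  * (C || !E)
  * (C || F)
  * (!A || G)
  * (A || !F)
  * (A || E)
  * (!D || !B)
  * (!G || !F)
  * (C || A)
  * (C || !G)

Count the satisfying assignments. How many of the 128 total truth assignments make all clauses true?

Satisfying assignments:
  A=F B=T C=T D=F E=T F=F G=F
  A=T B=T C=T D=F E=F F=F G=T
That's 2 in total.

2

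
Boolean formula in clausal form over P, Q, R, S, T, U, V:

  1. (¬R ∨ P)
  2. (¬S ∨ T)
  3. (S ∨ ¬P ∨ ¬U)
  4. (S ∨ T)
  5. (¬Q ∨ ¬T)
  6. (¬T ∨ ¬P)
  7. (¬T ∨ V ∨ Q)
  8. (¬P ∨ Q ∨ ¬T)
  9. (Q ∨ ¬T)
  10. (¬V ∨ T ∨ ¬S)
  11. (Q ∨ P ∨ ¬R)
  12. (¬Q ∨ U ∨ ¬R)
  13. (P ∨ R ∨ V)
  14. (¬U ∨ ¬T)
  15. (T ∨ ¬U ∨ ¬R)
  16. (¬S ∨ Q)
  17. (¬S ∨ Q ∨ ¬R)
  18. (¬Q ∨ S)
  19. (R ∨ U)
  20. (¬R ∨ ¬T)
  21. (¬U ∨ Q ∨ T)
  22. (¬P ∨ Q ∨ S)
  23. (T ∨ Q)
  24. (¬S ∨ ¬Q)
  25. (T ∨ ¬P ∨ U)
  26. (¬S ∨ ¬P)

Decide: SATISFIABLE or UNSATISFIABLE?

UNSATISFIABLE

T = True:
  propagation gives Q=False; an empty clause results — contradiction.
T = False:
  propagation gives S=False; an empty clause results — contradiction.
Every branch closes, so no satisfying assignment exists.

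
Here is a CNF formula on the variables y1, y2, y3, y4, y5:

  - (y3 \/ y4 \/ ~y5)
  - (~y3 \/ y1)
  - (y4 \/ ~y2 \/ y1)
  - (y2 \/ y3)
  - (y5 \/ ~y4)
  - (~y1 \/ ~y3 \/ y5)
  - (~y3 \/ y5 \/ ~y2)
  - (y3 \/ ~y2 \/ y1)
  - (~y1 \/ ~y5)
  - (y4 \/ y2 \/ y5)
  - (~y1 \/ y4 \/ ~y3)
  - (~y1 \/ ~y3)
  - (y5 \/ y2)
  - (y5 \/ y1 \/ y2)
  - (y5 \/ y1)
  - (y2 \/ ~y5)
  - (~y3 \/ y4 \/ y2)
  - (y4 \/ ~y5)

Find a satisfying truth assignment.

y1=T, y2=T, y3=F, y4=F, y5=F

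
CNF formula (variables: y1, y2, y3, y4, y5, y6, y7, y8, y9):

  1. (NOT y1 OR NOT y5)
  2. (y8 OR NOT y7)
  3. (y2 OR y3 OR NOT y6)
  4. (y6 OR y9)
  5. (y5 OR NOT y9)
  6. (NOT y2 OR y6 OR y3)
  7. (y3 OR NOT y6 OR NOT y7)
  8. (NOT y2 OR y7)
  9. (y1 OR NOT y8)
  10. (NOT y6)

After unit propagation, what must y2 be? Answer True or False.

False

(NOT y6) is a unit clause: y6 = False.
(y9 OR y6) with y6 = False leaves only y9, so y9 = True.
In (y5 OR NOT y9), NOT y9 is now false; y5 must hold, so y5 = True.
(NOT y1 OR NOT y5) with y5 = True leaves only NOT y1, so y1 = False.
From (NOT y8 OR y1) and y1 = False: y8 = False.
In (NOT y7 OR y8), y8 is now false; NOT y7 must hold, so y7 = False.
From (y7 OR NOT y2) and y7 = False: y2 = False.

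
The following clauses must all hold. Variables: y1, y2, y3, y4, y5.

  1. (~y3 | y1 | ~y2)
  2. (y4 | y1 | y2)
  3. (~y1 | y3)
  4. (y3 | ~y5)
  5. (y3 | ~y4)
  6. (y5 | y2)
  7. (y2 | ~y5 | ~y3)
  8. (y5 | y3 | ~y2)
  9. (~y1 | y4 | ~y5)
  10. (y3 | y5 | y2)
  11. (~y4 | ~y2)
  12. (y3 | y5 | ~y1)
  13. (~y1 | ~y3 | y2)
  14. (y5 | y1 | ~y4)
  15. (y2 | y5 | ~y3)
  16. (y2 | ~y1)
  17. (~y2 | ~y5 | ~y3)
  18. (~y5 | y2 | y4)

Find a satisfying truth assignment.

Try y1 = True.
  then y3 is forced to True.
  then y2 is forced to True.
  then y4 is forced to False.
  then y5 is forced to False.
Every clause has at least one true literal under this assignment.

y1=1  y2=1  y3=1  y4=0  y5=0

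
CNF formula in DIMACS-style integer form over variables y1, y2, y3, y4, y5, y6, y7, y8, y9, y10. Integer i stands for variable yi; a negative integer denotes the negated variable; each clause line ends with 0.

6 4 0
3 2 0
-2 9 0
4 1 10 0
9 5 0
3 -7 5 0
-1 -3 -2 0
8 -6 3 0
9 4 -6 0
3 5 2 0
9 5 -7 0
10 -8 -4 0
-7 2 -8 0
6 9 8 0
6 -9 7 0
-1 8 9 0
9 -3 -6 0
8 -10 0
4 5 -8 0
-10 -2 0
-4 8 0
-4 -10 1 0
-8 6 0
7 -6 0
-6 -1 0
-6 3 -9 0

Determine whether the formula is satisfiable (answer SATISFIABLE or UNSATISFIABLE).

UNSATISFIABLE

y6 = True:
  y3 = True:
    y4 = True:
      propagation gives y8=True, y10=True; contradiction.
    y4 = False:
      propagation gives y10=True, y8=True, y2=True; contradiction.
  y3 = False:
    propagation gives y2=True, y9=True; an empty clause results — contradiction.
y6 = False:
  propagation gives y4=True, y8=True; an empty clause results — contradiction.
Every branch closes, so no satisfying assignment exists.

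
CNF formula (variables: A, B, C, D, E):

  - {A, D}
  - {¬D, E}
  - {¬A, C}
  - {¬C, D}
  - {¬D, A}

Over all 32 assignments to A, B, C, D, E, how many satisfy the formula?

2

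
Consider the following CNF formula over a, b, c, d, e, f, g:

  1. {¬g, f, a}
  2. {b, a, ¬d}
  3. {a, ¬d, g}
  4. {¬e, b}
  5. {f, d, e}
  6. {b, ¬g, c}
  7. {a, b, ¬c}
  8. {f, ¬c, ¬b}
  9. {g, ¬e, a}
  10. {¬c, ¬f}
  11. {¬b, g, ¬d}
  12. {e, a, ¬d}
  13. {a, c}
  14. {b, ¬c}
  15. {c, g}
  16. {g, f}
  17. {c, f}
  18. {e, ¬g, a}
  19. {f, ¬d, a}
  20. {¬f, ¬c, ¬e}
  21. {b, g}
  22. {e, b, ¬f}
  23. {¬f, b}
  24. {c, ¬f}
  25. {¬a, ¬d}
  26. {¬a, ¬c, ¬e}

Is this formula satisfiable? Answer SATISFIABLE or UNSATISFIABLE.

UNSATISFIABLE

a = True:
  c = True:
    propagation gives f=False, e=True; an empty clause results — contradiction.
  c = False:
    propagation gives g=True, b=True, f=True; an empty clause results — contradiction.
a = False:
  propagation gives c=True, b=True, f=True; an empty clause results — contradiction.
Every branch closes, so no satisfying assignment exists.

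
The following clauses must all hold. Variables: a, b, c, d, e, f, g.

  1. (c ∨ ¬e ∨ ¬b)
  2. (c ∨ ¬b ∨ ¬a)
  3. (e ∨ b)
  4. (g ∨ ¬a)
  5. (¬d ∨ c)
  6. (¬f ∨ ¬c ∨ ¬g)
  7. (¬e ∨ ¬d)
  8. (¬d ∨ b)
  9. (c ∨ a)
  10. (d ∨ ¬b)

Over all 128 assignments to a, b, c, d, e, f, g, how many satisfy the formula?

10

Case analysis on b and c:
  b=1, c=1: remaining (a,d,e,f,g) ∈ {(0,1,0,0,0); (0,1,0,0,1); (0,1,0,1,0); (1,1,0,0,1)} — 4.
  b=1, c=0: a clause becomes empty — 0.
  b=0, c=1: remaining (a,d,e,f,g) ∈ {(0,0,1,0,0); (0,0,1,0,1); (0,0,1,1,0); (1,0,1,0,1)} — 4.
  b=0, c=0: remaining (a,d,e,f,g) ∈ {(1,0,1,0,1); (1,0,1,1,1)} — 2.
Total: 4 + 0 + 4 + 2 = 10.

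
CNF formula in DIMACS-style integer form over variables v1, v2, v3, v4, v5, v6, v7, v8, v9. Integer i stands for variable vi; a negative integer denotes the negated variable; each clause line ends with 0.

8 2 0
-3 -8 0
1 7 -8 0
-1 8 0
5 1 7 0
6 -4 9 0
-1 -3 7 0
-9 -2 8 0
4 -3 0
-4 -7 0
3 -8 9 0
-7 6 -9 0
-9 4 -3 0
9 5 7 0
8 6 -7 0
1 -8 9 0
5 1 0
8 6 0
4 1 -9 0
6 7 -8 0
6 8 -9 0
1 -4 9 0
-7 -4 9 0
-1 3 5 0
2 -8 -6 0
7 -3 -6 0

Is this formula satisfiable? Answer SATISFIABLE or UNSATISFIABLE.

Pure literal: v5 appears only positively; assign v5 = True.
Set v1 = False and propagate.
The remaining clauses are satisfied by v2 = True, v3 = False, v4 = False, v6 = True, v7 = True, v8 = False, v9 = False.
Every clause has at least one true literal under this assignment.
So v1=0  v2=1  v3=0  v4=0  v5=1  v6=1  v7=1  v8=0  v9=0 is a satisfying assignment.

SATISFIABLE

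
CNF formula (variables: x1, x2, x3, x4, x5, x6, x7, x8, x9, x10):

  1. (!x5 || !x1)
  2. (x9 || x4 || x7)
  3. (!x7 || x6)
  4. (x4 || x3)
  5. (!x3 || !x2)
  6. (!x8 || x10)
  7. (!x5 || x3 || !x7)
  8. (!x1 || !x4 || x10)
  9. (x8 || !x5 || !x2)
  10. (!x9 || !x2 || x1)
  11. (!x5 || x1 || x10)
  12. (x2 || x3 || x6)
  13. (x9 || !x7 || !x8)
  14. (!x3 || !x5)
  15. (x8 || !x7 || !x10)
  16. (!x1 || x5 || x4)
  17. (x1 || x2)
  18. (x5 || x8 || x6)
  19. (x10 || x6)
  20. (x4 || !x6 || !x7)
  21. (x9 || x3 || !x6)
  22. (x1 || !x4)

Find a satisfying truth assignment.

Try x1 = True.
  then x5 is forced to False.
  then x4 is forced to True.
  then x10 is forced to True.
For the remaining variables, x2 = False, x3 = True, x6 = True, x7 = True, x8 = True, x9 = True works.

x1 = True, x2 = False, x3 = True, x4 = True, x5 = False, x6 = True, x7 = True, x8 = True, x9 = True, x10 = True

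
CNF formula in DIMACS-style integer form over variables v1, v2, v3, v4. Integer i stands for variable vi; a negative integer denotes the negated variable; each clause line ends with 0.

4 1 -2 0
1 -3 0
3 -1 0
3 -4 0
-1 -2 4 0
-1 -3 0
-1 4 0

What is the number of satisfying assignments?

The models are:
  v1=0 v2=0 v3=0 v4=0
Count: 1.

1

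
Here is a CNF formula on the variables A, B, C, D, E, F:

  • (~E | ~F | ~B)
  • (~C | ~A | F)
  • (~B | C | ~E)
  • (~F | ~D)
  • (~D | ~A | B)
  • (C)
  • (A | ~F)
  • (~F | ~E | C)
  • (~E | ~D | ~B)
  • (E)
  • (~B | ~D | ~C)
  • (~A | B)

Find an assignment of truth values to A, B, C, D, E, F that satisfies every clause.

A=False  B=True  C=True  D=False  E=True  F=False

(C) is a unit clause, so C = True.
Unit propagation: (E) forces E = True.
D occurs only negated in the remaining clauses — set D = False.
Branch on A: take A = False.
  then F is forced to False.
B is now unconstrained; take B = True.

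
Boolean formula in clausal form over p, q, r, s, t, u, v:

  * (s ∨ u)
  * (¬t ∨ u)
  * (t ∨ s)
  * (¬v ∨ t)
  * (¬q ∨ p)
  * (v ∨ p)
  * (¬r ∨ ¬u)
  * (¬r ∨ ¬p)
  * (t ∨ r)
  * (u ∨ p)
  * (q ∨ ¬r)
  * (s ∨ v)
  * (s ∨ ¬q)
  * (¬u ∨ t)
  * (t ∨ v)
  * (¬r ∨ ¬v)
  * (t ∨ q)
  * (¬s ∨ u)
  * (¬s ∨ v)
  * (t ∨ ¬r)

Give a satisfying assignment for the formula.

Try p = True.
  then r is forced to False.
  then t is forced to True.
  then u is forced to True.
Set q = False and propagate.
Try s = True.
  then v is forced to True.

p=True, q=False, r=False, s=True, t=True, u=True, v=True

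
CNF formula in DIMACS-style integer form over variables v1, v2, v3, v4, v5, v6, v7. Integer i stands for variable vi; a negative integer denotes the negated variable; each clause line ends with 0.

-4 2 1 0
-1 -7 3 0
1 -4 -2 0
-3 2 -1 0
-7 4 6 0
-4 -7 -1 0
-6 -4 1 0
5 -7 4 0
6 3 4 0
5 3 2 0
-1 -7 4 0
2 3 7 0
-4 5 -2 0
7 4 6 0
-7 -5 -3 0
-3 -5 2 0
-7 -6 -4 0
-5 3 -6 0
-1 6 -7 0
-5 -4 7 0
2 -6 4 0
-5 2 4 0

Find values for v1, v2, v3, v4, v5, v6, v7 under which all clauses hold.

v1=1, v2=1, v3=1, v4=0, v5=1, v6=1, v7=0

Check each clause:
  1. (NOT v4 OR v1 OR v2) — v1 is true.
  2. (NOT v7 OR v3 OR NOT v1) — NOT v7 is true.
  3. (NOT v4 OR NOT v2 OR v1) — v1 is true.
  4. (NOT v1 OR v2 OR NOT v3) — v2 is true.
  5. (NOT v7 OR v6 OR v4) — NOT v7 is true.
  6. (NOT v4 OR NOT v1 OR NOT v7) — NOT v7 is true.
  7. (NOT v6 OR v1 OR NOT v4) — v1 is true.
  8. (v5 OR NOT v7 OR v4) — NOT v7 is true.
  9. (v3 OR v6 OR v4) — v3 is true.
  10. (v5 OR v2 OR v3) — v2 is true.
  11. (NOT v1 OR NOT v7 OR v4) — NOT v7 is true.
  12. (v2 OR v3 OR v7) — v2 is true.
  13. (NOT v2 OR v5 OR NOT v4) — NOT v4 is true.
  14. (v6 OR v4 OR v7) — v6 is true.
  15. (NOT v3 OR NOT v7 OR NOT v5) — NOT v7 is true.
  16. (v2 OR NOT v3 OR NOT v5) — v2 is true.
  17. (NOT v7 OR NOT v6 OR NOT v4) — NOT v7 is true.
  18. (NOT v5 OR NOT v6 OR v3) — v3 is true.
  19. (v6 OR NOT v1 OR NOT v7) — NOT v7 is true.
  20. (v7 OR NOT v5 OR NOT v4) — NOT v4 is true.
  21. (v4 OR v2 OR NOT v6) — v2 is true.
  22. (v4 OR v2 OR NOT v5) — v2 is true.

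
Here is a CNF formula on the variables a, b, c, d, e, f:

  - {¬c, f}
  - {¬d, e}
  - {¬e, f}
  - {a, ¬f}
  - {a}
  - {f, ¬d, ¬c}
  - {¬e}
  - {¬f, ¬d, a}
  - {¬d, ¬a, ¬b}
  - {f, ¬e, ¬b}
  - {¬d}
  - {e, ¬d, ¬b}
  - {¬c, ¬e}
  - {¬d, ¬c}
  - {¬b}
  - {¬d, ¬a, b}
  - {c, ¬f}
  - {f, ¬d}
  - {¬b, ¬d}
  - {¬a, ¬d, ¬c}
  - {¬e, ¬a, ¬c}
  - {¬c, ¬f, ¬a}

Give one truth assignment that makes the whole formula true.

a=1, b=0, c=0, d=0, e=0, f=0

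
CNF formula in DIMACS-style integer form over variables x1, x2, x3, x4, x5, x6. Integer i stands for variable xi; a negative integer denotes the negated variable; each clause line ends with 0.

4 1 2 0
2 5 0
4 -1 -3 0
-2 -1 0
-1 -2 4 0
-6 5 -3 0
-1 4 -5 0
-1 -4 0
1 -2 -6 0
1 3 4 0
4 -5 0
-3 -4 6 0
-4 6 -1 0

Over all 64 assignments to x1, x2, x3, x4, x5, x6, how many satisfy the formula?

6

The models are:
  x1=F x2=F x3=F x4=T x5=T x6=F
  x1=F x2=F x3=F x4=T x5=T x6=T
  x1=F x2=F x3=T x4=T x5=T x6=T
  x1=F x2=T x3=F x4=T x5=F x6=F
  x1=F x2=T x3=F x4=T x5=T x6=F
  x1=F x2=T x3=T x4=F x5=F x6=F
That's 6 in total.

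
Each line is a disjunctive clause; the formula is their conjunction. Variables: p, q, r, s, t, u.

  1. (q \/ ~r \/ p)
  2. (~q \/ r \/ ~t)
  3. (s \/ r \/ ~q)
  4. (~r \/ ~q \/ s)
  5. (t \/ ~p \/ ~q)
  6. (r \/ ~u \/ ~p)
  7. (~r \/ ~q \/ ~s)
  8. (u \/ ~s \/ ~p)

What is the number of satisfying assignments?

18

Case analysis on q and r:
  q=T, r=T: a clause becomes empty — 0.
  q=T, r=F: remaining (p,s,t,u) ∈ {(F,T,F,F); (F,T,F,T)} — 2.
  q=F, r=T: t free; 3 ways for (p,s,u) × 2^1 = 6.
  q=F, r=F: t free; 5 ways for (p,s,u) × 2^1 = 10.
Total: 0 + 2 + 6 + 10 = 18.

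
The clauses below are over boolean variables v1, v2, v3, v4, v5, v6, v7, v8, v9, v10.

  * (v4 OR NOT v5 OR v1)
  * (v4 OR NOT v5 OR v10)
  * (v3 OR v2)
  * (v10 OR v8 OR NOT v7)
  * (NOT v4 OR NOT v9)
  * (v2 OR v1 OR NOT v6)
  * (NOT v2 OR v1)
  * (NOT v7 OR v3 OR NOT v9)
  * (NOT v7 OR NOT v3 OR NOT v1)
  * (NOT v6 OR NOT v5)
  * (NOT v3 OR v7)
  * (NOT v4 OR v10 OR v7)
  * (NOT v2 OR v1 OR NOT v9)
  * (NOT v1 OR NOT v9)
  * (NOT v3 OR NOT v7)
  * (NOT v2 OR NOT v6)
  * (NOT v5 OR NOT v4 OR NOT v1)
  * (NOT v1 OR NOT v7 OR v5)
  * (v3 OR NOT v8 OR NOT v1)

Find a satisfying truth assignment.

v1 = T  v2 = T  v3 = F  v4 = T  v5 = F  v6 = F  v7 = F  v8 = F  v9 = F  v10 = T

Check each clause:
  1. (v1 OR NOT v5 OR v4) — v1 is true.
  2. (NOT v5 OR v10 OR v4) — v10 is true.
  3. (v3 OR v2) — v2 is true.
  4. (v8 OR NOT v7 OR v10) — NOT v7 is true.
  5. (NOT v9 OR NOT v4) — NOT v9 is true.
  6. (NOT v6 OR v1 OR v2) — v1 is true.
  7. (v1 OR NOT v2) — v1 is true.
  8. (v3 OR NOT v7 OR NOT v9) — NOT v7 is true.
  9. (NOT v1 OR NOT v7 OR NOT v3) — NOT v7 is true.
  10. (NOT v5 OR NOT v6) — NOT v6 is true.
  11. (v7 OR NOT v3) — NOT v3 is true.
  12. (v10 OR v7 OR NOT v4) — v10 is true.
  13. (v1 OR NOT v9 OR NOT v2) — v1 is true.
  14. (NOT v9 OR NOT v1) — NOT v9 is true.
  15. (NOT v3 OR NOT v7) — NOT v7 is true.
  16. (NOT v2 OR NOT v6) — NOT v6 is true.
  17. (NOT v1 OR NOT v5 OR NOT v4) — NOT v5 is true.
  18. (v5 OR NOT v7 OR NOT v1) — NOT v7 is true.
  19. (NOT v1 OR v3 OR NOT v8) — NOT v8 is true.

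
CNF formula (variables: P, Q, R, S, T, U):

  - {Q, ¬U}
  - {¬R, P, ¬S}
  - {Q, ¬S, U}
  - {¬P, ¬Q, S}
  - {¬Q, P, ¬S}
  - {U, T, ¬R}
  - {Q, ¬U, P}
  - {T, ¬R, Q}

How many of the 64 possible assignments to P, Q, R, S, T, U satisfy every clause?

20

Split on Q, then P.
  Q=1, P=1: 7 of the 16 assignments to (R,S,T,U) work.
  Q=1, P=0: 7 of the 16 assignments to (R,S,T,U) work.
  Q=0, P=1: remaining (R,S,T,U) ∈ {(0,0,0,0); (0,0,1,0); (1,0,1,0)} — 3.
  Q=0, P=0: remaining (R,S,T,U) ∈ {(0,0,0,0); (0,0,1,0); (1,0,1,0)} — 3.
Total: 7 + 7 + 3 + 3 = 20.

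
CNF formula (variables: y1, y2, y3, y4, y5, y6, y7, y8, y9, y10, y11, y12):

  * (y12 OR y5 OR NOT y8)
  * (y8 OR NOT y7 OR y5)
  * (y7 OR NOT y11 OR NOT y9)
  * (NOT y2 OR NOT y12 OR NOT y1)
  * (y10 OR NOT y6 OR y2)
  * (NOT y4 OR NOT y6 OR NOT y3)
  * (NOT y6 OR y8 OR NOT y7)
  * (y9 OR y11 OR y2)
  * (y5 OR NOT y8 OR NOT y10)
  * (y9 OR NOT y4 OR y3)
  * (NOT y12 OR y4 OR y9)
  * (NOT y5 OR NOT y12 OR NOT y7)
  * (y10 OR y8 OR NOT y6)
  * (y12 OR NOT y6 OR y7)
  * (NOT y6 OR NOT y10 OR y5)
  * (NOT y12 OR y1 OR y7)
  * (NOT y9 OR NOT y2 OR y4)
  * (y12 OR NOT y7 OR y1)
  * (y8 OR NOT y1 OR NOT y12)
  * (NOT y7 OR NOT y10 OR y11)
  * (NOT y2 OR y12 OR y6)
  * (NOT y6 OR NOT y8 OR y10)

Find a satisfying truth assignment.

y1=T, y2=F, y3=T, y4=F, y5=T, y6=T, y7=F, y8=T, y9=T, y10=T, y11=F, y12=T

Check each clause:
  1. (y12 OR NOT y8 OR y5) — y12 is true.
  2. (NOT y7 OR y5 OR y8) — y8 is true.
  3. (NOT y9 OR y7 OR NOT y11) — NOT y11 is true.
  4. (NOT y2 OR NOT y1 OR NOT y12) — NOT y2 is true.
  5. (NOT y6 OR y2 OR y10) — y10 is true.
  6. (NOT y3 OR NOT y6 OR NOT y4) — NOT y4 is true.
  7. (NOT y7 OR NOT y6 OR y8) — y8 is true.
  8. (y9 OR y2 OR y11) — y9 is true.
  9. (y5 OR NOT y10 OR NOT y8) — y5 is true.
  10. (NOT y4 OR y3 OR y9) — y9 is true.
  11. (y9 OR NOT y12 OR y4) — y9 is true.
  12. (NOT y5 OR NOT y7 OR NOT y12) — NOT y7 is true.
  13. (y10 OR y8 OR NOT y6) — y8 is true.
  14. (NOT y6 OR y7 OR y12) — y12 is true.
  15. (NOT y6 OR y5 OR NOT y10) — y5 is true.
  16. (y1 OR NOT y12 OR y7) — y1 is true.
  17. (y4 OR NOT y2 OR NOT y9) — NOT y2 is true.
  18. (NOT y7 OR y12 OR y1) — y1 is true.
  19. (NOT y1 OR NOT y12 OR y8) — y8 is true.
  20. (NOT y7 OR NOT y10 OR y11) — NOT y7 is true.
  21. (y6 OR y12 OR NOT y2) — y12 is true.
  22. (y10 OR NOT y6 OR NOT y8) — y10 is true.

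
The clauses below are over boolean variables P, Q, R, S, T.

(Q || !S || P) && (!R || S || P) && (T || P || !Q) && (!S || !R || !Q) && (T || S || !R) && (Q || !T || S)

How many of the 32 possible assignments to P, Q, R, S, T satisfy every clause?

Split on S, then Q.
  S=1, Q=1: remaining (P,R,T) ∈ {(0,0,1); (1,0,0); (1,0,1)} — 3.
  S=1, Q=0: remaining (P,R,T) ∈ {(1,0,0); (1,0,1); (1,1,0); (1,1,1)} — 4.
  S=0, Q=1: remaining (P,R,T) ∈ {(0,0,1); (1,0,0); (1,0,1); (1,1,1)} — 4.
  S=0, Q=0: remaining (P,R,T) ∈ {(0,0,0); (1,0,0)} — 2.
Total: 3 + 4 + 4 + 2 = 13.

13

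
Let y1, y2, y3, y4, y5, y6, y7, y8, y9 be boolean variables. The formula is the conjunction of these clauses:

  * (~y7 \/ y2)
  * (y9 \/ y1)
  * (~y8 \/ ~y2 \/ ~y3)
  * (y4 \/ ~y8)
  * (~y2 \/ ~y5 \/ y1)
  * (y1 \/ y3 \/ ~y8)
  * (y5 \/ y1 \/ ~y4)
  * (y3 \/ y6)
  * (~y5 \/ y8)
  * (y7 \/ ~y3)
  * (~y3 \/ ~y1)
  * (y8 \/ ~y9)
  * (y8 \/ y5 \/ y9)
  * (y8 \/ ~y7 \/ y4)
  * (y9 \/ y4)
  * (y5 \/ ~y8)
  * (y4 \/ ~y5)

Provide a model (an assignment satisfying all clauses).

y1 = True, y2 = True, y3 = False, y4 = True, y5 = True, y6 = True, y7 = True, y8 = True, y9 = True

Check each clause:
  1. (~y7 \/ y2) — y2 is true.
  2. (y1 \/ y9) — y1 is true.
  3. (~y3 \/ ~y2 \/ ~y8) — ~y3 is true.
  4. (y4 \/ ~y8) — y4 is true.
  5. (~y2 \/ ~y5 \/ y1) — y1 is true.
  6. (y3 \/ ~y8 \/ y1) — y1 is true.
  7. (~y4 \/ y1 \/ y5) — y1 is true.
  8. (y3 \/ y6) — y6 is true.
  9. (~y5 \/ y8) — y8 is true.
  10. (~y3 \/ y7) — ~y3 is true.
  11. (~y1 \/ ~y3) — ~y3 is true.
  12. (~y9 \/ y8) — y8 is true.
  13. (y5 \/ y8 \/ y9) — y8 is true.
  14. (y8 \/ y4 \/ ~y7) — y8 is true.
  15. (y4 \/ y9) — y9 is true.
  16. (~y8 \/ y5) — y5 is true.
  17. (~y5 \/ y4) — y4 is true.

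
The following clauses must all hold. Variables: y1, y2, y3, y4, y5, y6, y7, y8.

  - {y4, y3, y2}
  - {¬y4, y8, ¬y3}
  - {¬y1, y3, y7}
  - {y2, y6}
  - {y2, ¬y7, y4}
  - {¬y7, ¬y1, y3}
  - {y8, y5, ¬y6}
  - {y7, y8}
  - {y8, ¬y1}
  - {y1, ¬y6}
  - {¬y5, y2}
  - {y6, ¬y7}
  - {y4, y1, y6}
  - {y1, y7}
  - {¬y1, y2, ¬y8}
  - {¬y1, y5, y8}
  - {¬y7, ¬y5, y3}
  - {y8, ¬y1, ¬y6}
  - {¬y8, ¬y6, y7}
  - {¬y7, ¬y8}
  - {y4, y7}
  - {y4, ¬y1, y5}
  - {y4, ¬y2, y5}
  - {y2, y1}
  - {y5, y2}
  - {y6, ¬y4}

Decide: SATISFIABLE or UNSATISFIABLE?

UNSATISFIABLE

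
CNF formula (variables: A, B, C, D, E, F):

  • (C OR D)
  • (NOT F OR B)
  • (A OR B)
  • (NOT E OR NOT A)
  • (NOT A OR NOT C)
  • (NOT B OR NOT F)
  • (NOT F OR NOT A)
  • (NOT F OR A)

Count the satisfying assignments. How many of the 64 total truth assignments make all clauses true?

The models are:
  A=0 B=1 C=0 D=1 E=0 F=0
  A=0 B=1 C=0 D=1 E=1 F=0
  A=0 B=1 C=1 D=0 E=0 F=0
  A=0 B=1 C=1 D=0 E=1 F=0
  A=0 B=1 C=1 D=1 E=0 F=0
  A=0 B=1 C=1 D=1 E=1 F=0
  A=1 B=0 C=0 D=1 E=0 F=0
  A=1 B=1 C=0 D=1 E=0 F=0
That's 8 in total.

8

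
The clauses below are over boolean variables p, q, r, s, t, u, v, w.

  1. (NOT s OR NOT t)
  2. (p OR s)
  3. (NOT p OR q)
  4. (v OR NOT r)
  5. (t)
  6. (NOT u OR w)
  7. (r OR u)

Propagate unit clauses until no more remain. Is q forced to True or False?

(t) is a unit clause: t = True.
(NOT t OR NOT s): since t = True, the clause reduces to (NOT s). s = False.
(p OR s) with s = False leaves only p, so p = True.
From (NOT p OR q) and p = True: q = True.

True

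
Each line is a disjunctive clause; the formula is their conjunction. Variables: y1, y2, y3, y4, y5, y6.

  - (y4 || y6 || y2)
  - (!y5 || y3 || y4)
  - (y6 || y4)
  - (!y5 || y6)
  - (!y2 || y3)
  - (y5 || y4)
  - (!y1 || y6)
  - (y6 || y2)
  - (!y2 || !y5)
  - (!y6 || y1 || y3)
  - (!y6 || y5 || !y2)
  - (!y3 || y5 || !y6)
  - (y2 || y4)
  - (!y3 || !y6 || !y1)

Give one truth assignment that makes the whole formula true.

y1=False, y2=False, y3=True, y4=True, y5=True, y6=True

Pure literal: y4 appears only positively; assign y4 = True.
Branch on y1: take y1 = False.
Try y2 = False.
  then y6 is forced to True.
  then y3 is forced to True.
  then y5 is forced to True.
Every clause has at least one true literal under this assignment.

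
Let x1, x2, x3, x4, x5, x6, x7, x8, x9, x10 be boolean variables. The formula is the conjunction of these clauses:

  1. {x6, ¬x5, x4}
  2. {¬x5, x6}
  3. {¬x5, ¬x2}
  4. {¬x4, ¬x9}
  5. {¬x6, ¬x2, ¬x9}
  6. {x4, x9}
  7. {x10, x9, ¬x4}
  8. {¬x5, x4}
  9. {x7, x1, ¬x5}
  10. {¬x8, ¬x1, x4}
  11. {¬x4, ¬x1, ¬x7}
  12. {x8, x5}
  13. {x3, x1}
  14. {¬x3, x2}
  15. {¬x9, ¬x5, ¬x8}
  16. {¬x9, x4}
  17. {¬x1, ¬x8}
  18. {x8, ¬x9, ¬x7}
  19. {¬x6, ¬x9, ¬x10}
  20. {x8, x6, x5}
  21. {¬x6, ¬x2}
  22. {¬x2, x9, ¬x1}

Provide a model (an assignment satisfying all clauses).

Try x1 = False.
  then x3 is forced to True.
  then x2 is forced to True.
  then x5 is forced to False.
  then x8 is forced to True.
  then x6 is forced to False.
Try x4 = True.
  then x9 is forced to False.
  then x10 is forced to True.
x7 is now unconstrained; take x7 = True.
Every clause has at least one true literal under this assignment.

x1=False, x2=True, x3=True, x4=True, x5=False, x6=False, x7=True, x8=True, x9=False, x10=True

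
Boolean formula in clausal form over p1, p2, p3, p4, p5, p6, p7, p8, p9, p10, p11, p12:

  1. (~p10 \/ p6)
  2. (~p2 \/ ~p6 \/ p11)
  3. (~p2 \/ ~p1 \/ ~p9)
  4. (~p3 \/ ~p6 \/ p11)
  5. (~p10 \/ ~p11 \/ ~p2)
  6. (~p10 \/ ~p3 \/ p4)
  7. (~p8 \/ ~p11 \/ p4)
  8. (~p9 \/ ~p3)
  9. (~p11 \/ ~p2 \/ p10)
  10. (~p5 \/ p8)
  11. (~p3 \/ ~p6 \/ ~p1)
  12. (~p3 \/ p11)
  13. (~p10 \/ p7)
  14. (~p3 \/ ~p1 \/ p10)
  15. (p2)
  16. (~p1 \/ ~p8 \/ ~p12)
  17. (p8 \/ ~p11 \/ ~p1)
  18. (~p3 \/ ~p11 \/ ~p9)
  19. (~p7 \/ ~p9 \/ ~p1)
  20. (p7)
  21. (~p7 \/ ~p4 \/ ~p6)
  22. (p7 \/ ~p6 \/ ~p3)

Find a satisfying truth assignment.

p1=0, p2=1, p3=0, p4=0, p5=0, p6=0, p7=1, p8=1, p9=1, p10=0, p11=0, p12=1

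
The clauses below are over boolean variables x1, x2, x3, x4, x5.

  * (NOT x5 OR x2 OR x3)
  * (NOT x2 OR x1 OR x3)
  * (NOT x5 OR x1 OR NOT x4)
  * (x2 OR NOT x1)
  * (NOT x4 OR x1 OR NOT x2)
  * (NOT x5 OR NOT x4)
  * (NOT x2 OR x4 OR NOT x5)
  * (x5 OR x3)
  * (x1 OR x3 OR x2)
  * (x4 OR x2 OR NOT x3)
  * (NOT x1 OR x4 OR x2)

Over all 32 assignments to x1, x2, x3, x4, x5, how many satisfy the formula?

4

Satisfying assignments:
  x1=0 x2=0 x3=1 x4=1 x5=0
  x1=0 x2=1 x3=1 x4=0 x5=0
  x1=1 x2=1 x3=1 x4=0 x5=0
  x1=1 x2=1 x3=1 x4=1 x5=0
That's 4 in total.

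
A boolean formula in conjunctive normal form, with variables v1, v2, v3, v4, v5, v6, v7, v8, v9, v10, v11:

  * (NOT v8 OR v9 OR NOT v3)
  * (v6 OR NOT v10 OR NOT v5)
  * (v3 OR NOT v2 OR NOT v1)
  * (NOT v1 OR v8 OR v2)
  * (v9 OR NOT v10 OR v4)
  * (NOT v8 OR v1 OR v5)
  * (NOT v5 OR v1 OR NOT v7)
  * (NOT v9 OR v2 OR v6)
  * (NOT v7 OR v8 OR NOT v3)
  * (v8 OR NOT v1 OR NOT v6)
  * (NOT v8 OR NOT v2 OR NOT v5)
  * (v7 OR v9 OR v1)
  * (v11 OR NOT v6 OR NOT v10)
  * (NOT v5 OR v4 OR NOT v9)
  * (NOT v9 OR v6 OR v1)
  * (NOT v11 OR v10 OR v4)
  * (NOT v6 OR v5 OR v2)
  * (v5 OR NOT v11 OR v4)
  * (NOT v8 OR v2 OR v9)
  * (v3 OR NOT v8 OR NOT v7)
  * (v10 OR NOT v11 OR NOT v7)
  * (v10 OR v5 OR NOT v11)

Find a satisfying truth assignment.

v1 = 1, v2 = 1, v3 = 1, v4 = 1, v5 = 1, v6 = 0, v7 = 0, v8 = 0, v9 = 0, v10 = 0, v11 = 0

Pure literal: v4 appears only positively; assign v4 = True.
Set v1 = True and propagate.
The remaining clauses are satisfied by v2 = True, v3 = True, v5 = True, v6 = False, v7 = False, v8 = False, v9 = False, v10 = False, v11 = False.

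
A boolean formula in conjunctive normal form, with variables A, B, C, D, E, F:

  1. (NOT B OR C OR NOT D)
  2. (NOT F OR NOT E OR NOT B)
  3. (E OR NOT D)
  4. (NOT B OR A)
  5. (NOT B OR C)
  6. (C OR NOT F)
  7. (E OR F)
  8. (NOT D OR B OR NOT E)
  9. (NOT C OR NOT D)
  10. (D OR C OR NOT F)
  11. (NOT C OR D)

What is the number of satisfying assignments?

2

The models are:
  A=0 B=0 C=0 D=0 E=1 F=0
  A=1 B=0 C=0 D=0 E=1 F=0
Count: 2.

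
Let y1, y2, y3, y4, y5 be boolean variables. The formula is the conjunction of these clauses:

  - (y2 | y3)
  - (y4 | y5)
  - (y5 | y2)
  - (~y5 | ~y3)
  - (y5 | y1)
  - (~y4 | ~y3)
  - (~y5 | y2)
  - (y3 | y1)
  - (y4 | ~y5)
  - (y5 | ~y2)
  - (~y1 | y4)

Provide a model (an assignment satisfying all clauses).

y1 = T  y2 = T  y3 = F  y4 = T  y5 = T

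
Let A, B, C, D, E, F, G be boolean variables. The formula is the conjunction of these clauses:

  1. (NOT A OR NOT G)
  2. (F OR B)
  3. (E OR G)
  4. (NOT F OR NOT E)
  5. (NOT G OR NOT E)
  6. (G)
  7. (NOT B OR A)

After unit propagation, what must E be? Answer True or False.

(G) stands alone — G = True.
From (NOT G OR NOT A) and G = True: A = False.
In (NOT E OR NOT G), NOT G is now false; NOT E must hold, so E = False.

False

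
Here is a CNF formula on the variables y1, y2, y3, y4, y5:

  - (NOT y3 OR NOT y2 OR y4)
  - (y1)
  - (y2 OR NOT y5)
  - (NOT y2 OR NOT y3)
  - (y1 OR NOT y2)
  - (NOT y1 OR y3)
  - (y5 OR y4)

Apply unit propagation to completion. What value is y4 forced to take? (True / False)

Unit clause (y1) sets y1 = True.
(y3 OR NOT y1): since y1 = True, the clause reduces to (y3). y3 = True.
(NOT y3 OR NOT y2) with y3 = True leaves only NOT y2, so y2 = False.
From (NOT y5 OR y2) and y2 = False: y5 = False.
(y5 OR y4): since y5 = False, the clause reduces to (y4). y4 = True.

True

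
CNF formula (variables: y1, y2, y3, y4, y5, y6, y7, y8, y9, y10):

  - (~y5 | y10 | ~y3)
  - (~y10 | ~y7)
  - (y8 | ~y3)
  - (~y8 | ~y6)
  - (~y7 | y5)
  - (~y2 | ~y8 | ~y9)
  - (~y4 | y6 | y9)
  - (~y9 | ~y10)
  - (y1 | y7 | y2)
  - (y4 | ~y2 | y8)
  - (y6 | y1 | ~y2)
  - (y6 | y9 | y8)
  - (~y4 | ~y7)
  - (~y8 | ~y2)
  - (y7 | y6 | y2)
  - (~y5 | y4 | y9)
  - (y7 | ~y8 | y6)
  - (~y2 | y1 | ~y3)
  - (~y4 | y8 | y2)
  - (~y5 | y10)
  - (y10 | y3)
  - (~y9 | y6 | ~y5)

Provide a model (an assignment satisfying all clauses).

y1 occurs only positively in the remaining clauses — set y1 = True.
Set y2 = False and propagate.
Branch on y3: take y3 = False.
  then y10 is forced to True.
  then y7 is forced to False.
  then y9 is forced to False.
  then y6 is forced to True.
  then y8 is forced to False.
  then y4 is forced to False.
  then y5 is forced to False.
Check each clause:
  1. (~y3 | y10 | ~y5) — y10 is true.
  2. (~y7 | ~y10) — ~y7 is true.
  3. (~y3 | y8) — ~y3 is true.
  4. (~y6 | ~y8) — ~y8 is true.
  5. (y5 | ~y7) — ~y7 is true.
  6. (~y2 | ~y9 | ~y8) — ~y8 is true.
  7. (y9 | y6 | ~y4) — ~y4 is true.
  8. (~y10 | ~y9) — ~y9 is true.
  9. (y1 | y7 | y2) — y1 is true.
  10. (y8 | y4 | ~y2) — ~y2 is true.
  11. (~y2 | y6 | y1) — y1 is true.
  12. (y6 | y9 | y8) — y6 is true.
  13. (~y7 | ~y4) — ~y7 is true.
  14. (~y8 | ~y2) — ~y8 is true.
  15. (y6 | y7 | y2) — y6 is true.
  16. (~y5 | y4 | y9) — ~y5 is true.
  17. (y6 | y7 | ~y8) — ~y8 is true.
  18. (y1 | ~y3 | ~y2) — y1 is true.
  19. (~y4 | y8 | y2) — ~y4 is true.
  20. (~y5 | y10) — y10 is true.
  21. (y10 | y3) — y10 is true.
  22. (~y5 | y6 | ~y9) — ~y5 is true.

y1=True, y2=False, y3=False, y4=False, y5=False, y6=True, y7=False, y8=False, y9=False, y10=True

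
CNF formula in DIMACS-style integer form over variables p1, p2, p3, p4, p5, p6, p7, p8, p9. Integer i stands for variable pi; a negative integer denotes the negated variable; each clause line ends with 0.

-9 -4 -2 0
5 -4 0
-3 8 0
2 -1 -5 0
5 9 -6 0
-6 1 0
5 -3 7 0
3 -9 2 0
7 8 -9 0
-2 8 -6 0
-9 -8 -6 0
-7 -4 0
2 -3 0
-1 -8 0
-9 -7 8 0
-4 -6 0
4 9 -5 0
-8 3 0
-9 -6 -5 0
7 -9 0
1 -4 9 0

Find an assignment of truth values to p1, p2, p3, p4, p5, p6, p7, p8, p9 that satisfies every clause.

p1=T, p2=T, p3=F, p4=F, p5=F, p6=F, p7=F, p8=F, p9=F

p6 occurs only negated in the remaining clauses — set p6 = False.
Set p1 = True and propagate.
  then p8 is forced to False.
  then p3 is forced to False.
Set p2 = True and propagate.
Branch on p4: take p4 = False.
The remaining clauses are satisfied by p5 = False, p7 = False, p9 = False.
Every clause has at least one true literal under this assignment.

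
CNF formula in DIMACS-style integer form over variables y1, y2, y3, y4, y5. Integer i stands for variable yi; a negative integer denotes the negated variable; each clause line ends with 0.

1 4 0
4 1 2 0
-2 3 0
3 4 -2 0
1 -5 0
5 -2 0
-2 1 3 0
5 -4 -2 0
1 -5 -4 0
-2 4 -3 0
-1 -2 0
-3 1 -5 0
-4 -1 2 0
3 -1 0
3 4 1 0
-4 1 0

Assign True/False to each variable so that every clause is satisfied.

Set y1 = True and propagate.
  then y2 is forced to False.
  then y4 is forced to False.
  then y3 is forced to True.
y5 is now unconstrained; take y5 = False.
Every clause has at least one true literal under this assignment.
Check each clause:
  1. (y1 \/ y4) — y1 is true.
  2. (y4 \/ y2 \/ y1) — y1 is true.
  3. (~y2 \/ y3) — y3 is true.
  4. (~y2 \/ y3 \/ y4) — y3 is true.
  5. (y1 \/ ~y5) — y1 is true.
  6. (~y2 \/ y5) — ~y2 is true.
  7. (y1 \/ ~y2 \/ y3) — y1 is true.
  8. (~y2 \/ ~y4 \/ y5) — ~y4 is true.
  9. (~y4 \/ y1 \/ ~y5) — y1 is true.
  10. (~y3 \/ ~y2 \/ y4) — ~y2 is true.
  11. (~y1 \/ ~y2) — ~y2 is true.
  12. (~y5 \/ ~y3 \/ y1) — y1 is true.
  13. (y2 \/ ~y4 \/ ~y1) — ~y4 is true.
  14. (y3 \/ ~y1) — y3 is true.
  15. (y3 \/ y4 \/ y1) — y1 is true.
  16. (~y4 \/ y1) — y1 is true.

y1=True, y2=False, y3=True, y4=False, y5=False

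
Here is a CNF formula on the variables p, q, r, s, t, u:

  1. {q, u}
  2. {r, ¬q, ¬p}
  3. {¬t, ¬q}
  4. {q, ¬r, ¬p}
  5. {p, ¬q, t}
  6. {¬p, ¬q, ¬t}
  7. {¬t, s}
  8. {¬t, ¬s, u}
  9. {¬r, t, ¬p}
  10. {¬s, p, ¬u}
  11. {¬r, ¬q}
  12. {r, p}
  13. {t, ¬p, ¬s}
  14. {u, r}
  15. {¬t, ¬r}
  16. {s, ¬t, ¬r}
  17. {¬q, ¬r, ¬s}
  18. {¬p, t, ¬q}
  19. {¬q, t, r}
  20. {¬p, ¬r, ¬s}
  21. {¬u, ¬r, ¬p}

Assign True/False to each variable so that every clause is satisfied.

p=1, q=0, r=0, s=1, t=1, u=1

Check each clause:
  1. {q, u} — u is true.
  2. {¬p, r, ¬q} — ¬q is true.
  3. {¬q, ¬t} — ¬q is true.
  4. {¬r, q, ¬p} — ¬r is true.
  5. {p, t, ¬q} — p is true.
  6. {¬t, ¬q, ¬p} — ¬q is true.
  7. {¬t, s} — s is true.
  8. {¬t, ¬s, u} — u is true.
  9. {¬r, ¬p, t} — t is true.
  10. {¬u, p, ¬s} — p is true.
  11. {¬q, ¬r} — ¬r is true.
  12. {r, p} — p is true.
  13. {t, ¬s, ¬p} — t is true.
  14. {u, r} — u is true.
  15. {¬t, ¬r} — ¬r is true.
  16. {¬r, s, ¬t} — s is true.
  17. {¬r, ¬q, ¬s} — ¬r is true.
  18. {¬q, t, ¬p} — t is true.
  19. {r, t, ¬q} — t is true.
  20. {¬p, ¬r, ¬s} — ¬r is true.
  21. {¬r, ¬u, ¬p} — ¬r is true.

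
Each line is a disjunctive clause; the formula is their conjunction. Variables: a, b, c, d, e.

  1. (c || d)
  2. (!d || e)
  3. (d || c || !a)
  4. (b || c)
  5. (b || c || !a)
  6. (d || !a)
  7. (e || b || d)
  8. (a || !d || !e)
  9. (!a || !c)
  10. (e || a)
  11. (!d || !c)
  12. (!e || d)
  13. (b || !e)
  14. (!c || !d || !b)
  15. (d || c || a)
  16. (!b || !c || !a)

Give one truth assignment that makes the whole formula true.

a = True  b = True  c = False  d = True  e = True

Check each clause:
  1. (c || d) — d is true.
  2. (e || !d) — e is true.
  3. (d || c || !a) — d is true.
  4. (c || b) — b is true.
  5. (b || c || !a) — b is true.
  6. (d || !a) — d is true.
  7. (d || b || e) — b is true.
  8. (a || !e || !d) — a is true.
  9. (!a || !c) — !c is true.
  10. (a || e) — a is true.
  11. (!d || !c) — !c is true.
  12. (d || !e) — d is true.
  13. (!e || b) — b is true.
  14. (!c || !d || !b) — !c is true.
  15. (a || c || d) — a is true.
  16. (!c || !a || !b) — !c is true.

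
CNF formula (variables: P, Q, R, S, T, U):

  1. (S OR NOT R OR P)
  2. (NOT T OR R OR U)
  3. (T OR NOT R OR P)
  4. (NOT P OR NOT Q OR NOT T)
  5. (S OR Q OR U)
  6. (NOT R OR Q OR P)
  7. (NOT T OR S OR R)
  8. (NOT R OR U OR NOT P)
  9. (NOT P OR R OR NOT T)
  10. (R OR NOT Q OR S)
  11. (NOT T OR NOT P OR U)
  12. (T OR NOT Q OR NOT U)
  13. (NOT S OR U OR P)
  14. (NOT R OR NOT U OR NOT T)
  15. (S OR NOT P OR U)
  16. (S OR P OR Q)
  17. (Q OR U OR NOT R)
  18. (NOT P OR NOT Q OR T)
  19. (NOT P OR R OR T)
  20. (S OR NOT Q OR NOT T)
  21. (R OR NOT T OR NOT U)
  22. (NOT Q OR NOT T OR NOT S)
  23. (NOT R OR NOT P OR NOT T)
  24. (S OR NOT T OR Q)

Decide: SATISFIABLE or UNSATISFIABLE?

Branch on P: take P = False.
Branch on Q: take Q = False.
  then R is forced to False.
  then S is forced to True.
  then U is forced to True.
  then T is forced to False.
So P = 0, Q = 0, R = 0, S = 1, T = 0, U = 1 is a satisfying assignment.

SATISFIABLE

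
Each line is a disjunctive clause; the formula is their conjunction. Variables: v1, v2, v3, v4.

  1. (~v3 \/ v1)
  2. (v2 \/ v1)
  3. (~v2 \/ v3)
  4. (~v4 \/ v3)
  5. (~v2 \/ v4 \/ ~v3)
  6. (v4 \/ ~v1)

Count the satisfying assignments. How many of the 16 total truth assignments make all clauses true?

Satisfying assignments:
  v1=T v2=F v3=T v4=T
  v1=T v2=T v3=T v4=T
That's 2 in total.

2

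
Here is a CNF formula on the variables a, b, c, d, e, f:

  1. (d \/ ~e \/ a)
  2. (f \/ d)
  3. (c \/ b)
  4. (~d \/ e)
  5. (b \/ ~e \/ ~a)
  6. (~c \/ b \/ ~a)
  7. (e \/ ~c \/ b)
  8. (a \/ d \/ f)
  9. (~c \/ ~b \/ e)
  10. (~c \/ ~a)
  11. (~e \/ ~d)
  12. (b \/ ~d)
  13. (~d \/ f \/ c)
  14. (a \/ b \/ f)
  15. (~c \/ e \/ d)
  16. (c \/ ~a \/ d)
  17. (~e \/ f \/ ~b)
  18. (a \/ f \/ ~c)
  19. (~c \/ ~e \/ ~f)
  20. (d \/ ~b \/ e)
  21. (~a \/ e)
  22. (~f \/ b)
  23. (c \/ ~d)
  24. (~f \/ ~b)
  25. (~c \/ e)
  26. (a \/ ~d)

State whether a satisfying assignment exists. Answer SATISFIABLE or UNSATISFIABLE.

UNSATISFIABLE

c = True:
  propagation gives a=False, f=True, e=False; an empty clause results — contradiction.
c = False:
  propagation gives b=True, d=False, f=True; an empty clause results — contradiction.
Every branch closes, so no satisfying assignment exists.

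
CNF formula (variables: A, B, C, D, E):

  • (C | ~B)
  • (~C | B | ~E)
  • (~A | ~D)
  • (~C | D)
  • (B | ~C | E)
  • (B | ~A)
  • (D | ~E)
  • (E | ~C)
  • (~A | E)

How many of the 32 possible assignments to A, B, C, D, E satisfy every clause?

4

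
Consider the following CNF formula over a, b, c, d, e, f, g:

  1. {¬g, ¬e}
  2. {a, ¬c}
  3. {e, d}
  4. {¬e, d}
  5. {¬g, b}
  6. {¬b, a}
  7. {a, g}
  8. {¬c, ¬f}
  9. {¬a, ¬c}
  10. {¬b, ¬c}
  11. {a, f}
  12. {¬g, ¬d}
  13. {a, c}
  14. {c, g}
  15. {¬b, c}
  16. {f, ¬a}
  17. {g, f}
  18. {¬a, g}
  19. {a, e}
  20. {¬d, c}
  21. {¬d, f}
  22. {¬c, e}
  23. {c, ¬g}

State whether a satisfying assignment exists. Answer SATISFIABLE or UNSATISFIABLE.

c = True:
  propagation gives a=True; an empty clause results — contradiction.
c = False:
  propagation gives a=True, g=True; an empty clause results — contradiction.
Every branch closes, so no satisfying assignment exists.

UNSATISFIABLE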